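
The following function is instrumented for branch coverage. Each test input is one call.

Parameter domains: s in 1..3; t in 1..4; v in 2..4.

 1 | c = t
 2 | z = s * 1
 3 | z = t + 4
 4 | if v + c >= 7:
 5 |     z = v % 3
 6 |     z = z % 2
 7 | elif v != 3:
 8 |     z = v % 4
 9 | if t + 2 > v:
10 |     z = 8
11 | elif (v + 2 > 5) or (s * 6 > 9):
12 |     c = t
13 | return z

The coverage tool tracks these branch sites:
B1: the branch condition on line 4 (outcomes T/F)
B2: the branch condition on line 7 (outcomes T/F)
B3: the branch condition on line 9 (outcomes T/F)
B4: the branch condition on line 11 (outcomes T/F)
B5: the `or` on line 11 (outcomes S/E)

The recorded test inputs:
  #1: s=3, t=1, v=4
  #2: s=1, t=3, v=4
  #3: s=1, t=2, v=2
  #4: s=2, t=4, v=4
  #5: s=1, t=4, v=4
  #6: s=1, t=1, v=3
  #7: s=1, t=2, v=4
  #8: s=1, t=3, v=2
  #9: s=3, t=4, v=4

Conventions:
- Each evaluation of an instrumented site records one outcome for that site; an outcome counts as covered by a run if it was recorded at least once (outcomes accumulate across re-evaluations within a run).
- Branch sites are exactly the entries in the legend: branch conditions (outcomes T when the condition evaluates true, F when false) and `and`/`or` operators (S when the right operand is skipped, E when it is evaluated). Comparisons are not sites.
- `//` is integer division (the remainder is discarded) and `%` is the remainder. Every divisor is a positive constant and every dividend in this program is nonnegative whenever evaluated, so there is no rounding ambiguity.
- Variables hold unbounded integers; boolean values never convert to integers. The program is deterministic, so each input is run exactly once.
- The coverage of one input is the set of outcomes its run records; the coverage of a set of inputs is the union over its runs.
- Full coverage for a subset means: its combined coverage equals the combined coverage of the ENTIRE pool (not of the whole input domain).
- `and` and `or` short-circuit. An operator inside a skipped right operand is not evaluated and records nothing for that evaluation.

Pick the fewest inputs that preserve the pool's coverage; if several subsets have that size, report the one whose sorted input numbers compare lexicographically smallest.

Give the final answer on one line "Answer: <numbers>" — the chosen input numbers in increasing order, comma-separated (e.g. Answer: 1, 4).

input #1, s=3, t=1, v=4: events B1->F, B2->T, B3->F, B5->S, B4->T; outcomes B1=F, B2=T, B3=F, B4=T, B5=S
input #2, s=1, t=3, v=4: events B1->T, B3->T; outcomes B1=T, B3=T
input #3, s=1, t=2, v=2: events B1->F, B2->T, B3->T; outcomes B1=F, B2=T, B3=T
input #4, s=2, t=4, v=4: events B1->T, B3->T; outcomes B1=T, B3=T
input #5, s=1, t=4, v=4: events B1->T, B3->T; outcomes B1=T, B3=T
input #6, s=1, t=1, v=3: events B1->F, B2->F, B3->F, B5->E, B4->F; outcomes B1=F, B2=F, B3=F, B4=F, B5=E
input #7, s=1, t=2, v=4: events B1->F, B2->T, B3->F, B5->S, B4->T; outcomes B1=F, B2=T, B3=F, B4=T, B5=S
input #8, s=1, t=3, v=2: events B1->F, B2->T, B3->T; outcomes B1=F, B2=T, B3=T
input #9, s=3, t=4, v=4: events B1->T, B3->T; outcomes B1=T, B3=T
the full pool covers 10 outcomes: B1=T, B1=F, B2=T, B2=F, B3=T, B3=F, B4=T, B4=F, B5=S, B5=E
no size-1 subset reaches all 10 outcomes (best union: 5/10)
no size-2 subset reaches all 10 outcomes (best union: 8/10)
size 3: inputs {1, 2, 6} cover all 10 outcomes, and no lexicographically smaller subset of this size does

Answer: 1, 2, 6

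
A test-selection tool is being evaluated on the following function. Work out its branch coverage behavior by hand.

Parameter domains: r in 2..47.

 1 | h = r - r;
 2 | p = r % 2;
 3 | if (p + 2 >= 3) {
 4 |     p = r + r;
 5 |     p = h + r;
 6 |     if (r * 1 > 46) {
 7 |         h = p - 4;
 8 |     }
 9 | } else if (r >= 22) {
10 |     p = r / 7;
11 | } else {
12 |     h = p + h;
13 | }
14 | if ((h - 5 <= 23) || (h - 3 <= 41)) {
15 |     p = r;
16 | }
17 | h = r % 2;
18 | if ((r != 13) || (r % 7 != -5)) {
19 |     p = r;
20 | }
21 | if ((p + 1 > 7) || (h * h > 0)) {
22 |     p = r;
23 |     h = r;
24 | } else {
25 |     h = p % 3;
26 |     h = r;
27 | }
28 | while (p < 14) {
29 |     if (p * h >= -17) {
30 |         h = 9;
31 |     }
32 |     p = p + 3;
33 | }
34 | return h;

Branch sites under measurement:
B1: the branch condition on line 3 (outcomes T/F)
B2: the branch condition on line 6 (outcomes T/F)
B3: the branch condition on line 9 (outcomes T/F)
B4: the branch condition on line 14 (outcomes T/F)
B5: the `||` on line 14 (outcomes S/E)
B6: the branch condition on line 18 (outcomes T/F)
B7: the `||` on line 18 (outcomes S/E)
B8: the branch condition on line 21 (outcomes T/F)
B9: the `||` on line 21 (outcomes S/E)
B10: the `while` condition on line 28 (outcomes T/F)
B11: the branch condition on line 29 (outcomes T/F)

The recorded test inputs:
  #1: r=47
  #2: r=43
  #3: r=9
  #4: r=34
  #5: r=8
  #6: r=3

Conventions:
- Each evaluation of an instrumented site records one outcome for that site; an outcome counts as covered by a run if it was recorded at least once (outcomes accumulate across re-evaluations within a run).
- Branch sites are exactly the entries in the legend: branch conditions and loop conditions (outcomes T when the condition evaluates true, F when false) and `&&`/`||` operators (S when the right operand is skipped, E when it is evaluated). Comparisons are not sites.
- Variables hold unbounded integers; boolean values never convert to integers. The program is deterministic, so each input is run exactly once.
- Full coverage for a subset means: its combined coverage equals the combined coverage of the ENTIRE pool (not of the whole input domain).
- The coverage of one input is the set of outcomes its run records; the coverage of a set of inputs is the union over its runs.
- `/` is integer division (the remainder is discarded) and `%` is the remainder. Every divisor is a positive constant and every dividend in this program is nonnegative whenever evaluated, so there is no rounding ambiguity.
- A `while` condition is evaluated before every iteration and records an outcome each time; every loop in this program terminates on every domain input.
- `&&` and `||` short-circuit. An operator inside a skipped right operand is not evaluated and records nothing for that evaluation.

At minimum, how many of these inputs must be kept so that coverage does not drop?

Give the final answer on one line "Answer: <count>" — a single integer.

run #1 (r=47) runs B1->T, B2->T, B5->E, B4->T, B7->S, B6->T, B9->S, B8->T, B10->F; records B1=T, B2=T, B4=T, B5=E, B6=T, B7=S, B8=T, B9=S, B10=F
run #2 (r=43) runs B1->T, B2->F, B5->S, B4->T, B7->S, B6->T, B9->S, B8->T, B10->F; records B1=T, B2=F, B4=T, B5=S, B6=T, B7=S, B8=T, B9=S, B10=F
run #3 (r=9) runs B1->T, B2->F, B5->S, B4->T, B7->S, B6->T, B9->S, B8->T, B10->T, B11->T, B10->T, B11->T, B10->F; records B1=T, B2=F, B4=T, B5=S, B6=T, B7=S, B8=T, B9=S, B10=T, B10=F, B11=T
run #4 (r=34) runs B1->F, B3->T, B5->S, B4->T, B7->S, B6->T, B9->S, B8->T, B10->F; records B1=F, B3=T, B4=T, B5=S, B6=T, B7=S, B8=T, B9=S, B10=F
run #5 (r=8) runs B1->F, B3->F, B5->S, B4->T, B7->S, B6->T, B9->S, B8->T, B10->T, B11->T, B10->T, B11->T, B10->F; records B1=F, B3=F, B4=T, B5=S, B6=T, B7=S, B8=T, B9=S, B10=T, B10=F, B11=T
run #6 (r=3) runs B1->T, B2->F, B5->S, B4->T, B7->S, B6->T, B9->E, B8->T, B10->T, B11->T, B10->T, B11->T, B10->T, B11->T, ...; records B1=T, B2=F, B4=T, B5=S, B6=T, B7=S, B8=T, B9=E, B10=T, B10=F, B11=T
together the pool reaches 17 outcomes: B1=T, B1=F, B2=T, B2=F, B3=T, B3=F, B4=T, B5=S, B5=E, B6=T, B7=S, B8=T, B9=S, B9=E, B10=T, B10=F, B11=T
every size-1 subset falls short of the 17 outcomes (best: 11/17)
every size-2 subset falls short of the 17 outcomes (best: 14/17)
every size-3 subset falls short of the 17 outcomes (best: 16/17)
inputs {1, 4, 5, 6} (size 4) cover everything; no size-4 subset with a lexicographically smaller index list covers all 17

Answer: 4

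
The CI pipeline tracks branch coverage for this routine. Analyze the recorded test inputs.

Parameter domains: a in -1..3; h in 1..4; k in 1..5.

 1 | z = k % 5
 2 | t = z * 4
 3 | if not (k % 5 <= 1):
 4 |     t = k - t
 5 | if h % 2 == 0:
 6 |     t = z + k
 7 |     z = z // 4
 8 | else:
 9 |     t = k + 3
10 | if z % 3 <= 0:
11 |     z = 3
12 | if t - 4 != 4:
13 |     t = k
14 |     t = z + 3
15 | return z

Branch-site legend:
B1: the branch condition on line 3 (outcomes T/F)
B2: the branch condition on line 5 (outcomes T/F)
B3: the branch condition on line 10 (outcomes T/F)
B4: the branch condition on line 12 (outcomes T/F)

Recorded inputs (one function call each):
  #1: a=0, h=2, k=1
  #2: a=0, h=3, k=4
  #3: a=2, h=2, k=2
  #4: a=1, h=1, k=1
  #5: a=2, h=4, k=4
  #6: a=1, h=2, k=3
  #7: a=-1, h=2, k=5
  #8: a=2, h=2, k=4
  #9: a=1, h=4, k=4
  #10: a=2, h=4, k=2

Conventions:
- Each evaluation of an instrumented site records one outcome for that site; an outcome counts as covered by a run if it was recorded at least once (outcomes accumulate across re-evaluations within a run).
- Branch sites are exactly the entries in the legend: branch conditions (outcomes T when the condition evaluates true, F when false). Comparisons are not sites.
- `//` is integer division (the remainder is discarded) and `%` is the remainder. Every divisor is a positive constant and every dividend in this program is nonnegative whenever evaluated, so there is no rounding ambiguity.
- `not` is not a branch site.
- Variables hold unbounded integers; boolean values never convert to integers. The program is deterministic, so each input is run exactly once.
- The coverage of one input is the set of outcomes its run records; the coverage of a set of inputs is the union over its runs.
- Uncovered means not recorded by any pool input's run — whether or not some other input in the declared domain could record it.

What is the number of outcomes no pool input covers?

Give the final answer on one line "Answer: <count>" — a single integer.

test 1 (a=0, h=2, k=1) fires B1->F, B2->T, B3->T, B4->T; hits B1=F, B2=T, B3=T, B4=T
test 2 (a=0, h=3, k=4) fires B1->T, B2->F, B3->F, B4->T; hits B1=T, B2=F, B3=F, B4=T
test 3 (a=2, h=2, k=2) fires B1->T, B2->T, B3->T, B4->T; hits B1=T, B2=T, B3=T, B4=T
test 4 (a=1, h=1, k=1) fires B1->F, B2->F, B3->F, B4->T; hits B1=F, B2=F, B3=F, B4=T
test 5 (a=2, h=4, k=4) fires B1->T, B2->T, B3->F, B4->F; hits B1=T, B2=T, B3=F, B4=F
test 6 (a=1, h=2, k=3) fires B1->T, B2->T, B3->T, B4->T; hits B1=T, B2=T, B3=T, B4=T
test 7 (a=-1, h=2, k=5) fires B1->F, B2->T, B3->T, B4->T; hits B1=F, B2=T, B3=T, B4=T
test 8 (a=2, h=2, k=4) fires B1->T, B2->T, B3->F, B4->F; hits B1=T, B2=T, B3=F, B4=F
test 9 (a=1, h=4, k=4) fires B1->T, B2->T, B3->F, B4->F; hits B1=T, B2=T, B3=F, B4=F
test 10 (a=2, h=4, k=2) fires B1->T, B2->T, B3->T, B4->T; hits B1=T, B2=T, B3=T, B4=T
union over the pool: B1=T, B1=F, B2=T, B2=F, B3=T, B3=F, B4=T, B4=F
uncovered (0 of 8): none

Answer: 0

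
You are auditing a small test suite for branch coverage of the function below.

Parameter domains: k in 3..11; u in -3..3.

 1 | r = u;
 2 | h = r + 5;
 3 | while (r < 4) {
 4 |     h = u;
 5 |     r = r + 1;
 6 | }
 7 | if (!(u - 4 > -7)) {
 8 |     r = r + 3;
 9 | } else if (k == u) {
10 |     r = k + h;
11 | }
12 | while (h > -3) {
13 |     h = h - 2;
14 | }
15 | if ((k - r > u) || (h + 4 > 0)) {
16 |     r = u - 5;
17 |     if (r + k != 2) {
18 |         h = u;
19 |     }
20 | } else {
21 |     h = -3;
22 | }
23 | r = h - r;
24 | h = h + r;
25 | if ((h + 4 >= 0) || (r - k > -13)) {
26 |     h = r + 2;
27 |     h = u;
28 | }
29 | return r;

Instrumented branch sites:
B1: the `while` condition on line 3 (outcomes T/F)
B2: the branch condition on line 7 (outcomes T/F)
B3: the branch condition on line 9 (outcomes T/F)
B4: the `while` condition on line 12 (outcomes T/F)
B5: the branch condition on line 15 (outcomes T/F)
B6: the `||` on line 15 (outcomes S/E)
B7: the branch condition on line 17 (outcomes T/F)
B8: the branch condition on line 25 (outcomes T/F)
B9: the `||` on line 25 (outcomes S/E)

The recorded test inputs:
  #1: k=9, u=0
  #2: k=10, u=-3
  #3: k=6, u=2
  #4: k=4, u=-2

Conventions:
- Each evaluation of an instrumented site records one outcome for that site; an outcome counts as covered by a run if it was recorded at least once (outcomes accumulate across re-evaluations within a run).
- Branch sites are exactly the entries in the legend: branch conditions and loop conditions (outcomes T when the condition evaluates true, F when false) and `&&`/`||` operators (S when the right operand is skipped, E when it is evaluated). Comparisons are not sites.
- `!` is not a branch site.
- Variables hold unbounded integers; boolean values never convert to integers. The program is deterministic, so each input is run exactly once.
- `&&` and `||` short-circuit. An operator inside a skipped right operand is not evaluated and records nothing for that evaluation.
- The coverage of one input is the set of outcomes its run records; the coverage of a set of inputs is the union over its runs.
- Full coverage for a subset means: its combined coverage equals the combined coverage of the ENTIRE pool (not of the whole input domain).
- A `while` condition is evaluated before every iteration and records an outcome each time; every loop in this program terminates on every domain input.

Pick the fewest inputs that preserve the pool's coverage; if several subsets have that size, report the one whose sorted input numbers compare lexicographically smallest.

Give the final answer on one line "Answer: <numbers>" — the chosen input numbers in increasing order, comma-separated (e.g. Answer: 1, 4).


test 1 (k=9, u=0) fires B1->T, B1->T, B1->T, B1->T, B1->F, B2->F, B3->F, B4->T, B4->T, B4->F, B6->S, B5->T, B7->T, B9->S, ...; hits B1=T, B1=F, B2=F, B3=F, B4=T, B4=F, B5=T, B6=S, B7=T, B8=T, B9=S
test 2 (k=10, u=-3) fires B1->T, B1->T, B1->T, B1->T, B1->T, B1->T, B1->T, B1->F, B2->T, B4->F, B6->S, B5->T, B7->F, B9->S, ...; hits B1=T, B1=F, B2=T, B4=F, B5=T, B6=S, B7=F, B8=T, B9=S
test 3 (k=6, u=2) fires B1->T, B1->T, B1->F, B2->F, B3->F, B4->T, B4->T, B4->T, B4->F, B6->E, B5->F, B9->E, B8->F; hits B1=T, B1=F, B2=F, B3=F, B4=T, B4=F, B5=F, B6=E, B8=F, B9=E
test 4 (k=4, u=-2) fires B1->T, B1->T, B1->T, B1->T, B1->T, B1->T, B1->F, B2->F, B3->F, B4->T, B4->F, B6->S, B5->T, B7->T, ...; hits B1=T, B1=F, B2=F, B3=F, B4=T, B4=F, B5=T, B6=S, B7=T, B8=T, B9=S
pool-wide coverage (17 outcomes): B1=T, B1=F, B2=T, B2=F, B3=F, B4=T, B4=F, B5=T, B5=F, B6=S, B6=E, B7=T, B7=F, B8=T, B8=F, B9=S, B9=E
size 1 is not enough: best union over all size-1 subsets is 11/17
size 2 is not enough: best union over all size-2 subsets is 16/17
at size 3, {1, 2, 3} reaches all 17 outcomes; every lexicographically earlier size-3 subset fails
Answer: 1, 2, 3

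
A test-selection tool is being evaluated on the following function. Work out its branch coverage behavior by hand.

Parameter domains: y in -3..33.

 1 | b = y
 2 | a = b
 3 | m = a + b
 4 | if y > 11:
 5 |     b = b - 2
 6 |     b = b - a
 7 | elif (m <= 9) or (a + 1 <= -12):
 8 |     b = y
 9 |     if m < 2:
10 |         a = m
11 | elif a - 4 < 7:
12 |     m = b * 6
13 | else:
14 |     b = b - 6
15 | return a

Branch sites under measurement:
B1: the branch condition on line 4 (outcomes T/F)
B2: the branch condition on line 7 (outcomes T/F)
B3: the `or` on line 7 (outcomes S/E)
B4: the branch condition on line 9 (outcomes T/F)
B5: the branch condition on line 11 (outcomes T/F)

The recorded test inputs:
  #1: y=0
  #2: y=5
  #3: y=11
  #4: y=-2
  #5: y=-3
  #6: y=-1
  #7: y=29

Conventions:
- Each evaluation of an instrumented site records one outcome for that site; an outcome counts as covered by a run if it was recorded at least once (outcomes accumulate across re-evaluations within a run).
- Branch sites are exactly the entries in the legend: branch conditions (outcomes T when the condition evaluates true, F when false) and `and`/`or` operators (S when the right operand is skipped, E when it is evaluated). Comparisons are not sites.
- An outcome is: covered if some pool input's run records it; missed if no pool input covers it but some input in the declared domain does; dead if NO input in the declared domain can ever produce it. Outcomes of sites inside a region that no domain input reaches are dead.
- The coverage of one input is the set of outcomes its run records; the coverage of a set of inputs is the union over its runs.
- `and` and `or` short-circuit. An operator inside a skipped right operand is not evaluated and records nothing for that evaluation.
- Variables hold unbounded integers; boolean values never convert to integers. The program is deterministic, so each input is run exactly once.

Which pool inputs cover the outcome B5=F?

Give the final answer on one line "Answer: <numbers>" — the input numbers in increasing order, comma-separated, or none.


input #1 (y=0): does not record B5=F
input #2 (y=5): does not record B5=F
input #3 (y=11): records B5=F
input #4 (y=-2): does not record B5=F
input #5 (y=-3): does not record B5=F
input #6 (y=-1): does not record B5=F
input #7 (y=29): does not record B5=F
Answer: 3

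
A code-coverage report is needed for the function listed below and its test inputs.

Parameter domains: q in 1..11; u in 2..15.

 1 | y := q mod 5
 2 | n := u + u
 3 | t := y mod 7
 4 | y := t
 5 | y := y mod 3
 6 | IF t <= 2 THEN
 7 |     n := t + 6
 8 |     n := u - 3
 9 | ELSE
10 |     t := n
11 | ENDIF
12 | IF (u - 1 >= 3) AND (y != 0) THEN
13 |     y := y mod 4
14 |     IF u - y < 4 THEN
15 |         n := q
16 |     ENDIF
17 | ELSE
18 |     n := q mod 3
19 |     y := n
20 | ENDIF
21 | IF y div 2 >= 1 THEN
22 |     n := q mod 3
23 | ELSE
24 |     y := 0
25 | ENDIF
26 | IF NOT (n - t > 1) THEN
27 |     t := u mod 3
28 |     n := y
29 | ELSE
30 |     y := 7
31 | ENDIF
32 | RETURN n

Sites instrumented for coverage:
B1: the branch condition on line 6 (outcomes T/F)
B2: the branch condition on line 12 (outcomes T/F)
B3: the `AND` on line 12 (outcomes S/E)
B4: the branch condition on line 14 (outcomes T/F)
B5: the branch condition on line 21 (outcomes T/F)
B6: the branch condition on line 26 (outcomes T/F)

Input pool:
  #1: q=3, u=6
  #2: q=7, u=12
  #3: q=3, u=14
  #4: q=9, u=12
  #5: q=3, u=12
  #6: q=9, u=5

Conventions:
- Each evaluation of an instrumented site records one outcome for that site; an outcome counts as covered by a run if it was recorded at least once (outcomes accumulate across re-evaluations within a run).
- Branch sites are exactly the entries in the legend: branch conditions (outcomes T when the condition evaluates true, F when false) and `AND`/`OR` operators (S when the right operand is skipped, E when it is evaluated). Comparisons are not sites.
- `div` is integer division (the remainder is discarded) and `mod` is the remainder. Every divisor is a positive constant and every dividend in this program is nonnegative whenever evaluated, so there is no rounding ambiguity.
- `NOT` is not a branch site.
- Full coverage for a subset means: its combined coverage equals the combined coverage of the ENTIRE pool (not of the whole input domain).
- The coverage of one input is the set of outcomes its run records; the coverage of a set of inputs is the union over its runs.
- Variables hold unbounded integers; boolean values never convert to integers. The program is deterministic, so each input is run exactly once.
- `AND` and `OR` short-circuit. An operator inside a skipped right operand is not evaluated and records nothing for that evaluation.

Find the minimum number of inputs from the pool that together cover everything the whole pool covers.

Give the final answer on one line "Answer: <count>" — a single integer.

run #1 (q=3, u=6) runs B1->F, B3->E, B2->F, B5->F, B6->T; records B1=F, B2=F, B3=E, B5=F, B6=T
run #2 (q=7, u=12) runs B1->T, B3->E, B2->T, B4->F, B5->T, B6->T; records B1=T, B2=T, B3=E, B4=F, B5=T, B6=T
run #3 (q=3, u=14) runs B1->F, B3->E, B2->F, B5->F, B6->T; records B1=F, B2=F, B3=E, B5=F, B6=T
run #4 (q=9, u=12) runs B1->F, B3->E, B2->T, B4->F, B5->F, B6->T; records B1=F, B2=T, B3=E, B4=F, B5=F, B6=T
run #5 (q=3, u=12) runs B1->F, B3->E, B2->F, B5->F, B6->T; records B1=F, B2=F, B3=E, B5=F, B6=T
run #6 (q=9, u=5) runs B1->F, B3->E, B2->T, B4->F, B5->F, B6->T; records B1=F, B2=T, B3=E, B4=F, B5=F, B6=T
the full pool covers 9 outcomes: B1=T, B1=F, B2=T, B2=F, B3=E, B4=F, B5=T, B5=F, B6=T
checked all size-1 subsets: none covers 9 outcomes (max 6/9)
at size 2, {1, 2} reaches all 9 outcomes; every lexicographically earlier size-2 subset fails

Answer: 2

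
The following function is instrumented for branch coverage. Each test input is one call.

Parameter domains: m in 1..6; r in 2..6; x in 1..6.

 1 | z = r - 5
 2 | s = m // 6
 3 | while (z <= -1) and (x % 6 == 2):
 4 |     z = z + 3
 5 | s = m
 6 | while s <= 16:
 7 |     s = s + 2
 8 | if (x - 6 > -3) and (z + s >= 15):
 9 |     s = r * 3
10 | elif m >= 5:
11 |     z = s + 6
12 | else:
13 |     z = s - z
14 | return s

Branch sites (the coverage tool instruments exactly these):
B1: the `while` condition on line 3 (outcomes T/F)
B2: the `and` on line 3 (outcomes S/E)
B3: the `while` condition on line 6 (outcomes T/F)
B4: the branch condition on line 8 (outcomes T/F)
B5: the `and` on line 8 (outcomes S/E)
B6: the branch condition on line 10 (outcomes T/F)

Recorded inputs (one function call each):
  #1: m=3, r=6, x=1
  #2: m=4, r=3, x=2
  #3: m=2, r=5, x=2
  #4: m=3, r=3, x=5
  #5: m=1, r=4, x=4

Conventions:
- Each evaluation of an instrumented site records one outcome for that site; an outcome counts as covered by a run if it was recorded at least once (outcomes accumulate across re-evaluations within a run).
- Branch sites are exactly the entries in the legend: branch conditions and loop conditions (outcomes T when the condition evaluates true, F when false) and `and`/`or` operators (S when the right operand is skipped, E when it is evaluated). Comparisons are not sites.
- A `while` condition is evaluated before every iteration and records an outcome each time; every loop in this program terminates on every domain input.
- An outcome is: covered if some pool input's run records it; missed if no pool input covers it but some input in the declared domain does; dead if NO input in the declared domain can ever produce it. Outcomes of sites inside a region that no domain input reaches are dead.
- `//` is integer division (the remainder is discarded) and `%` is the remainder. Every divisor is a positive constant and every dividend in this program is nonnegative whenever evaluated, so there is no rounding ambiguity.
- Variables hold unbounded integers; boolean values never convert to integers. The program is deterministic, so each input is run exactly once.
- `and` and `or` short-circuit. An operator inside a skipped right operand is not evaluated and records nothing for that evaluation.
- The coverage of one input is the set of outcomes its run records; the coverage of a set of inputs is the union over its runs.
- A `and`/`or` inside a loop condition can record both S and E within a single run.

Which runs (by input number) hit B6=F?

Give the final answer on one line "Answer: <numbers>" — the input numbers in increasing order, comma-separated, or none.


input #1 (m=3, r=6, x=1): produces B6=F
input #2 (m=4, r=3, x=2): produces B6=F
input #3 (m=2, r=5, x=2): produces B6=F
input #4 (m=3, r=3, x=5): does not produce B6=F
input #5 (m=1, r=4, x=4): does not produce B6=F
Answer: 1, 2, 3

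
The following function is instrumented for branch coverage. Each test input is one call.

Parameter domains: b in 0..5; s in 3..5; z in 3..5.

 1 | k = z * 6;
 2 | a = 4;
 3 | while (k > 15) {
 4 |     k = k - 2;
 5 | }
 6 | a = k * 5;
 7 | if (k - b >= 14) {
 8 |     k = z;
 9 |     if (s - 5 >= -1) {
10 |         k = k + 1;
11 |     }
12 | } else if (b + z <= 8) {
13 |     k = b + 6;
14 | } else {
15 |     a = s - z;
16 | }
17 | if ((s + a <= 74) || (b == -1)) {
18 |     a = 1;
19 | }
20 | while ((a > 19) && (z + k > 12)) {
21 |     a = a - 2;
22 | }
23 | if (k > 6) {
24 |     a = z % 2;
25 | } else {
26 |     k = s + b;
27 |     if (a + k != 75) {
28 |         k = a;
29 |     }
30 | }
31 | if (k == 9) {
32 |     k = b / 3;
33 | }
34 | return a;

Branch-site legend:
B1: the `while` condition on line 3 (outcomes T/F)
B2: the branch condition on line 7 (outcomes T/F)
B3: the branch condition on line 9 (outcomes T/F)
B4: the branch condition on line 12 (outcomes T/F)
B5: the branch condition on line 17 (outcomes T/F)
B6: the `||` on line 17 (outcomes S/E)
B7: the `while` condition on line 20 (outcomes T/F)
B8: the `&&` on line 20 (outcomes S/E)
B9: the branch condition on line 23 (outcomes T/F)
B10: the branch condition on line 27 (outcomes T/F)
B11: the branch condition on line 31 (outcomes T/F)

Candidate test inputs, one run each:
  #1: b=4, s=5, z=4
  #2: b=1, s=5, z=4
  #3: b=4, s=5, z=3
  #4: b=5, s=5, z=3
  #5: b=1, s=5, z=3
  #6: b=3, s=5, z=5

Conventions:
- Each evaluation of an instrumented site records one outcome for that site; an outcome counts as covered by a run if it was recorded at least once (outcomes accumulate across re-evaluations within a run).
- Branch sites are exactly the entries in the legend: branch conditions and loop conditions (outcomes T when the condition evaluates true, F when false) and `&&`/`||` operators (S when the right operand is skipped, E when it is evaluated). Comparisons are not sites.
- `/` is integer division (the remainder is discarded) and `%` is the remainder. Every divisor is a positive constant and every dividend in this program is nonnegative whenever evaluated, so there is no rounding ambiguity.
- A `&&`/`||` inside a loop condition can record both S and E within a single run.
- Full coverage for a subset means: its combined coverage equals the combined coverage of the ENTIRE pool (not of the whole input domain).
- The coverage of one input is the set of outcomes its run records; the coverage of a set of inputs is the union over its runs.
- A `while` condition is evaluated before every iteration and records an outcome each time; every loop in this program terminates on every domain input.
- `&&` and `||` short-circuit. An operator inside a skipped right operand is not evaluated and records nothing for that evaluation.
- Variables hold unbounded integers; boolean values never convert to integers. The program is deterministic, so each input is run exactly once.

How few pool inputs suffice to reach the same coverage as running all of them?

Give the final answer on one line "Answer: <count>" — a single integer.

run #1 (b=4, s=5, z=4) runs B1->T, B1->T, B1->T, B1->T, B1->T, B1->F, B2->F, B4->T, B6->E, B5->F, B8->E, B7->T, B8->E, B7->T, ...; records B1=T, B1=F, B2=F, B4=T, B5=F, B6=E, B7=T, B7=F, B8=S, B8=E, B9=T, B11=F
run #2 (b=1, s=5, z=4) runs B1->T, B1->T, B1->T, B1->T, B1->T, B1->F, B2->F, B4->T, B6->E, B5->F, B8->E, B7->F, B9->T, B11->F; records B1=T, B1=F, B2=F, B4=T, B5=F, B6=E, B7=F, B8=E, B9=T, B11=F
run #3 (b=4, s=5, z=3) runs B1->T, B1->T, B1->F, B2->F, B4->T, B6->E, B5->F, B8->E, B7->T, B8->E, B7->T, B8->E, B7->T, B8->E, ...; records B1=T, B1=F, B2=F, B4=T, B5=F, B6=E, B7=T, B7=F, B8=S, B8=E, B9=T, B11=F
run #4 (b=5, s=5, z=3) runs B1->T, B1->T, B1->F, B2->F, B4->T, B6->E, B5->F, B8->E, B7->T, B8->E, B7->T, B8->E, B7->T, B8->E, ...; records B1=T, B1=F, B2=F, B4=T, B5=F, B6=E, B7=T, B7=F, B8=S, B8=E, B9=T, B11=F
run #5 (b=1, s=5, z=3) runs B1->T, B1->T, B1->F, B2->F, B4->T, B6->E, B5->F, B8->E, B7->F, B9->T, B11->F; records B1=T, B1=F, B2=F, B4=T, B5=F, B6=E, B7=F, B8=E, B9=T, B11=F
run #6 (b=3, s=5, z=5) runs B1->T, B1->T, B1->T, B1->T, B1->T, B1->T, B1->T, B1->T, B1->F, B2->F, B4->T, B6->E, B5->F, B8->E, ...; records B1=T, B1=F, B2=F, B4=T, B5=F, B6=E, B7=T, B7=F, B8=S, B8=E, B9=T, B11=T
together the pool reaches 13 outcomes: B1=T, B1=F, B2=F, B4=T, B5=F, B6=E, B7=T, B7=F, B8=S, B8=E, B9=T, B11=T, B11=F
every size-1 subset falls short of the 13 outcomes (best: 12/13)
at size 2, {1, 6} reaches all 13 outcomes; every lexicographically earlier size-2 subset fails

Answer: 2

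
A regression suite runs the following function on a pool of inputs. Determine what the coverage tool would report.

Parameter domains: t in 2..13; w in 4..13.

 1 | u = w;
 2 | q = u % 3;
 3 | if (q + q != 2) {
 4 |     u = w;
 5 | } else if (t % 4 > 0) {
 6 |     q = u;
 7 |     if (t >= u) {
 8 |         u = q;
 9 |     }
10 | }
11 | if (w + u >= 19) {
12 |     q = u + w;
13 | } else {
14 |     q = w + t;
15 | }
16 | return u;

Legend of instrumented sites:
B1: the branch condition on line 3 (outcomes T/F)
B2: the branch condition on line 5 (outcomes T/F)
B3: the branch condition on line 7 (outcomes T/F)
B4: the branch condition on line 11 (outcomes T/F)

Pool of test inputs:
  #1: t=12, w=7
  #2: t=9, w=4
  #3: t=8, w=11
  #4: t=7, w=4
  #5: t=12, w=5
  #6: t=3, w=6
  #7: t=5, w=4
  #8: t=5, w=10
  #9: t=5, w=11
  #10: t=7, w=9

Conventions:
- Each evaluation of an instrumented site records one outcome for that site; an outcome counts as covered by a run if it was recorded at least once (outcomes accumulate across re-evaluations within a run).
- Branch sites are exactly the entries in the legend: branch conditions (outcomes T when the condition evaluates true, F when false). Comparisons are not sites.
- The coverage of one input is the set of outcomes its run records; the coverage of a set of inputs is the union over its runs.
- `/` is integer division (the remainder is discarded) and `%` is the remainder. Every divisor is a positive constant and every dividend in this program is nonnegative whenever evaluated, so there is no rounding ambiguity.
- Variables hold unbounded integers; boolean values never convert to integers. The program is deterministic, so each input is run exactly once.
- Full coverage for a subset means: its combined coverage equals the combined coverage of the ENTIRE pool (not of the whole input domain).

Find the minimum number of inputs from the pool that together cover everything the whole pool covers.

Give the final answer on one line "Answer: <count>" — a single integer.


input #1 (t=12, w=7): covers B1=F, B2=F, B4=F
input #2 (t=9, w=4): covers B1=F, B2=T, B3=T, B4=F
input #3 (t=8, w=11): covers B1=T, B4=T
input #4 (t=7, w=4): covers B1=F, B2=T, B3=T, B4=F
input #5 (t=12, w=5): covers B1=T, B4=F
input #6 (t=3, w=6): covers B1=T, B4=F
input #7 (t=5, w=4): covers B1=F, B2=T, B3=T, B4=F
input #8 (t=5, w=10): covers B1=F, B2=T, B3=F, B4=T
input #9 (t=5, w=11): covers B1=T, B4=T
input #10 (t=7, w=9): covers B1=T, B4=F
the full pool covers 8 outcomes: B1=T, B1=F, B2=T, B2=F, B3=T, B3=F, B4=T, B4=F
every size-1 subset falls short of the 8 outcomes (best: 4/8)
every size-2 subset falls short of the 8 outcomes (best: 6/8)
every size-3 subset falls short of the 8 outcomes (best: 7/8)
size 4: inputs {1, 2, 3, 8} cover all 8 outcomes, and no lexicographically smaller subset of this size does
Answer: 4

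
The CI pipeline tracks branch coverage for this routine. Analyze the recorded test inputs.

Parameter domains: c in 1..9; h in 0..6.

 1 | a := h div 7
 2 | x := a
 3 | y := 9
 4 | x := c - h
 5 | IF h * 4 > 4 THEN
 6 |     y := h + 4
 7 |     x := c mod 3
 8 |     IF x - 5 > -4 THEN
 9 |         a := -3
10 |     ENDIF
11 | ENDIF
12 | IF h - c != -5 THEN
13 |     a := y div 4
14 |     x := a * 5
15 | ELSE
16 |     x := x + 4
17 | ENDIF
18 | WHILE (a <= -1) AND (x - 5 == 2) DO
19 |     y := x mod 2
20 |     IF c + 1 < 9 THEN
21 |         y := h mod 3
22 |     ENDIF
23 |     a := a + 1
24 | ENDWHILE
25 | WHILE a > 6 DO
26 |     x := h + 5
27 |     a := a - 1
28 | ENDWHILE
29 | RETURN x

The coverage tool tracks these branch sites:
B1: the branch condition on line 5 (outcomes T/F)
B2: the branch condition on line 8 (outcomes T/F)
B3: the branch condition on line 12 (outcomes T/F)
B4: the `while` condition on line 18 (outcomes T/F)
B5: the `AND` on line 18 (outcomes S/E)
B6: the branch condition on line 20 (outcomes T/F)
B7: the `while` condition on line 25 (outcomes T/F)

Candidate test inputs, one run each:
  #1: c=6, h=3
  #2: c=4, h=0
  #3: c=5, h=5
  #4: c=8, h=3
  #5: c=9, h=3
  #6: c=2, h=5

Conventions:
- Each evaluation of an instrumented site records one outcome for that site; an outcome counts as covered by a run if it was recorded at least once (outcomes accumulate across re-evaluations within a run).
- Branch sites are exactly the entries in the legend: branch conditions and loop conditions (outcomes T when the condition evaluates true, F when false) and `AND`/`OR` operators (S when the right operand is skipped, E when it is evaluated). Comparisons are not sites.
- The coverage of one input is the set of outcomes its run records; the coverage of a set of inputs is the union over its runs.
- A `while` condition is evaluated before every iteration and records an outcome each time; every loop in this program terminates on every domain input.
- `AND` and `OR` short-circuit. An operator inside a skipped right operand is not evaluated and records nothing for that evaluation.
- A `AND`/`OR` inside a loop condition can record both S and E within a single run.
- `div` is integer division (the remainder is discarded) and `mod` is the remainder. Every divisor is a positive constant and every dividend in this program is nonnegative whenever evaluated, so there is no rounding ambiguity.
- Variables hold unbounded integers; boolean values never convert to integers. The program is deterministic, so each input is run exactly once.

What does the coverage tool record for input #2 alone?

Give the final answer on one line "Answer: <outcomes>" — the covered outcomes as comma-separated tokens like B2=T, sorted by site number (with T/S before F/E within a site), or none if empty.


Running input #2 (c=4, h=0), event by event:
  B1->F, B3->T, B5->S, B4->F, B7->F
deduplicating events, the covered set is: B1=F, B3=T, B4=F, B5=S, B7=F
Answer: B1=F, B3=T, B4=F, B5=S, B7=F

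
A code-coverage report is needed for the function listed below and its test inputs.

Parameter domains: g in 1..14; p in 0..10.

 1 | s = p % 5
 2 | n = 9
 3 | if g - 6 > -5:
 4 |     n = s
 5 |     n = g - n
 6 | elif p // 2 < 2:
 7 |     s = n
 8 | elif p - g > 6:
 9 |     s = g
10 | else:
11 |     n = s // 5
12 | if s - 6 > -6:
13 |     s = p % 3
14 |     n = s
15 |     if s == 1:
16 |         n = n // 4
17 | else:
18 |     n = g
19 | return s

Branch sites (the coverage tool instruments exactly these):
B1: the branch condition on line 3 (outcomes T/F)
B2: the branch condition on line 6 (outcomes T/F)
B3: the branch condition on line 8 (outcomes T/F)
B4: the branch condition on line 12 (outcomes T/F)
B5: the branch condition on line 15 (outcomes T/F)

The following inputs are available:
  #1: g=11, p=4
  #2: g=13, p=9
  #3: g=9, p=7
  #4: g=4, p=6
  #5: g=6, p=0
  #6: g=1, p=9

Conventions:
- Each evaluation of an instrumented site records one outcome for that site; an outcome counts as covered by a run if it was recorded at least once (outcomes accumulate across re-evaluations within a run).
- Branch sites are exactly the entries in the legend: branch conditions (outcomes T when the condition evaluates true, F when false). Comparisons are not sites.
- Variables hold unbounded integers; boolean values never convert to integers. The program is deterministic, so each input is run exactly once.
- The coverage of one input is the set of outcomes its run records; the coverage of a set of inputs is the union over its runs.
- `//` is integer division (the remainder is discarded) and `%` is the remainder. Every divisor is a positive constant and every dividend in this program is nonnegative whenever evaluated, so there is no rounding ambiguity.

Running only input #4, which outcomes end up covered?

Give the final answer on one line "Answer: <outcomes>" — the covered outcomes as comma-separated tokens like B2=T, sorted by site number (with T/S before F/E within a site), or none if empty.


Event log for input #4 (g=4, p=6):
  B1->T, B4->T, B5->F
deduplicating events, the covered set is: B1=T, B4=T, B5=F
Answer: B1=T, B4=T, B5=F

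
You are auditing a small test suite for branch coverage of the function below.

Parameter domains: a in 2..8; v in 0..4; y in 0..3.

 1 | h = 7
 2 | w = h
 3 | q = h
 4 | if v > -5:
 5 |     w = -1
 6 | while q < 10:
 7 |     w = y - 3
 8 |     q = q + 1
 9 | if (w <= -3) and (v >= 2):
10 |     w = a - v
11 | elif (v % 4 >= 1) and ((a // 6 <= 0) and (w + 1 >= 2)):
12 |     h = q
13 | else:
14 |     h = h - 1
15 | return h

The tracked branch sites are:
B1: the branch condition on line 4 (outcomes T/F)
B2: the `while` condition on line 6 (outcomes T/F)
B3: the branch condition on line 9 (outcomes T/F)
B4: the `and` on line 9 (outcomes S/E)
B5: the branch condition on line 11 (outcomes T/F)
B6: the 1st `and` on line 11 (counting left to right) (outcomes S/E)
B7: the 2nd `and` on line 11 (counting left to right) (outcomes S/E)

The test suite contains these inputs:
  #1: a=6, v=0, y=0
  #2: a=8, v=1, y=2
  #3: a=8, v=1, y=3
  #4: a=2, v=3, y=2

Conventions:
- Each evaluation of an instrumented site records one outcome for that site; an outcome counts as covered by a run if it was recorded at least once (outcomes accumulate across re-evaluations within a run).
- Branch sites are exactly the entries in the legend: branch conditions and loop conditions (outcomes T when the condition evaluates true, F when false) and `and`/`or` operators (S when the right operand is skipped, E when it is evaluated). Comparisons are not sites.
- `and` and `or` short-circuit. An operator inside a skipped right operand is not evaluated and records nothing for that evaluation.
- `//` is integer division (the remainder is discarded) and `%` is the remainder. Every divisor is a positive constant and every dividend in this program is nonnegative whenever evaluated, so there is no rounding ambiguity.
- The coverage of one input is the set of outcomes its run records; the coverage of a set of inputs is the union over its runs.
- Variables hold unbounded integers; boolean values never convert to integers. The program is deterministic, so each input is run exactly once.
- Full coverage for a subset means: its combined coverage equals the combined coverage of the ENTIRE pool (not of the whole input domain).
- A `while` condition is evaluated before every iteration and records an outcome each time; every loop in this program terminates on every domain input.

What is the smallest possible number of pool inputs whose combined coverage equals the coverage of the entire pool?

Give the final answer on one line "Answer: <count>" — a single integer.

input #1, a=6, v=0, y=0: events B1->T, B2->T, B2->T, B2->T, B2->F, B4->E, B3->F, B6->S, B5->F; outcomes B1=T, B2=T, B2=F, B3=F, B4=E, B5=F, B6=S
input #2, a=8, v=1, y=2: events B1->T, B2->T, B2->T, B2->T, B2->F, B4->S, B3->F, B6->E, B7->S, B5->F; outcomes B1=T, B2=T, B2=F, B3=F, B4=S, B5=F, B6=E, B7=S
input #3, a=8, v=1, y=3: events B1->T, B2->T, B2->T, B2->T, B2->F, B4->S, B3->F, B6->E, B7->S, B5->F; outcomes B1=T, B2=T, B2=F, B3=F, B4=S, B5=F, B6=E, B7=S
input #4, a=2, v=3, y=2: events B1->T, B2->T, B2->T, B2->T, B2->F, B4->S, B3->F, B6->E, B7->E, B5->F; outcomes B1=T, B2=T, B2=F, B3=F, B4=S, B5=F, B6=E, B7=E
together the pool reaches 11 outcomes: B1=T, B2=T, B2=F, B3=F, B4=S, B4=E, B5=F, B6=S, B6=E, B7=S, B7=E
every size-1 subset falls short of the 11 outcomes (best: 8/11)
every size-2 subset falls short of the 11 outcomes (best: 10/11)
inputs {1, 2, 4} (size 3) cover everything; no size-3 subset with a lexicographically smaller index list covers all 11

Answer: 3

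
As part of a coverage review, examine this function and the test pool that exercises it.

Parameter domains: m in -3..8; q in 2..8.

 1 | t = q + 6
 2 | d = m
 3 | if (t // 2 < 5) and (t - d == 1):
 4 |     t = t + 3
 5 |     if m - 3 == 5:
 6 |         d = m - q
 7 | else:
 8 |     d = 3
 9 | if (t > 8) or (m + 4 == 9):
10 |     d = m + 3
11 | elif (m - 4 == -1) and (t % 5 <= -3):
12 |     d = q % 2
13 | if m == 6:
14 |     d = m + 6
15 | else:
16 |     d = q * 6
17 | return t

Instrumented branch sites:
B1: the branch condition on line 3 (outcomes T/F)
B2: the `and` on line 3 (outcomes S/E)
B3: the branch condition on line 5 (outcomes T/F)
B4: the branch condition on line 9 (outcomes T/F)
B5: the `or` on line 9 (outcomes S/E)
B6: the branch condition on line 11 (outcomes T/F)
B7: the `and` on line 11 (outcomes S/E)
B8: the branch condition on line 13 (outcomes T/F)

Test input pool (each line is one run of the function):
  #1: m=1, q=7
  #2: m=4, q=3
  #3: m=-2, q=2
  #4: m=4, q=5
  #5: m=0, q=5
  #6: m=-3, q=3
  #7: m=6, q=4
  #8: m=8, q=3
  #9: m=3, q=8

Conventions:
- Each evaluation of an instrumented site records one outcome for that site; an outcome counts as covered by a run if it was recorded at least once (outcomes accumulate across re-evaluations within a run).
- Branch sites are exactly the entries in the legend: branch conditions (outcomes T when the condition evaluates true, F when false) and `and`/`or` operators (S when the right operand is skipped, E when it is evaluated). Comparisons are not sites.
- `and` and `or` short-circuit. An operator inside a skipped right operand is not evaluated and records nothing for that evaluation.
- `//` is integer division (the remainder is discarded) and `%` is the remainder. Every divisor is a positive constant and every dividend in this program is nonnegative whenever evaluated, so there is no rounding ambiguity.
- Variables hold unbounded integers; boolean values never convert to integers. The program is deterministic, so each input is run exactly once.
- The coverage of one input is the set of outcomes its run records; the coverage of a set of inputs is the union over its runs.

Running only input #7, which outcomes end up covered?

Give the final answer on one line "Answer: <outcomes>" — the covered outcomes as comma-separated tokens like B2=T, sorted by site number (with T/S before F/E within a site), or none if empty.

Event log for input #7 (m=6, q=4):
  B2->S, B1->F, B5->S, B4->T, B8->T
deduplicating events, the covered set is: B1=F, B2=S, B4=T, B5=S, B8=T

Answer: B1=F, B2=S, B4=T, B5=S, B8=T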